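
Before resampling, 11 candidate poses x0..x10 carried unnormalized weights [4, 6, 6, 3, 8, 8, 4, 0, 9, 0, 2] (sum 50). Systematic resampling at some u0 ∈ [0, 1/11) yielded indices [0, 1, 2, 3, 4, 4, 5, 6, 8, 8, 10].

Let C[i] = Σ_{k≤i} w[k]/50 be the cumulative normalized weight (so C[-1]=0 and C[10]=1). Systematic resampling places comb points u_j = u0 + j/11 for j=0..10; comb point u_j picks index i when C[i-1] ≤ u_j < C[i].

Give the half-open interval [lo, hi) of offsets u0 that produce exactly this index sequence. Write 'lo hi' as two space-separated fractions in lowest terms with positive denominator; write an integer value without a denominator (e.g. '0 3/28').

7/110 2/25

C = [2/25, 1/5, 8/25, 19/50, 27/50, 7/10, 39/50, 39/50, 24/25, 24/25, 1]
j=0 picked index 0: u0 ∈ [0, 2/25)
j=1 picked index 1: u0 ∈ [-3/275, 6/55)
j=2 picked index 2: u0 ∈ [1/55, 38/275)
j=3 picked index 3: u0 ∈ [13/275, 59/550)
j=4 picked index 4: u0 ∈ [9/550, 97/550)
j=5 picked index 4: u0 ∈ [-41/550, 47/550)
j=6 picked index 5: u0 ∈ [-3/550, 17/110)
j=7 picked index 6: u0 ∈ [7/110, 79/550)
j=8 picked index 8: u0 ∈ [29/550, 64/275)
j=9 picked index 8: u0 ∈ [-21/550, 39/275)
j=10 picked index 10: u0 ∈ [14/275, 1/11)
intersection: [7/110, 2/25)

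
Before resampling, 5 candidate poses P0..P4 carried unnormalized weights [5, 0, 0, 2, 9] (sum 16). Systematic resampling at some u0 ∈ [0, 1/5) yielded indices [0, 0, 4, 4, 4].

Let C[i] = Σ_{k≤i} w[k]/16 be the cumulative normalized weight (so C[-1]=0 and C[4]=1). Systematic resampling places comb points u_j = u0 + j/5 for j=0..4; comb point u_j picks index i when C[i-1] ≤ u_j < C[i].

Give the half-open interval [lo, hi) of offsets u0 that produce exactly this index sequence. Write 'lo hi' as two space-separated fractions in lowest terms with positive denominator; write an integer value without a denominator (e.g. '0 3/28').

3/80 9/80

C = [5/16, 5/16, 5/16, 7/16, 1]
j=0 picked index 0: u0 ∈ [0, 5/16)
j=1 picked index 0: u0 ∈ [-1/5, 9/80)
j=2 picked index 4: u0 ∈ [3/80, 3/5)
j=3 picked index 4: u0 ∈ [-13/80, 2/5)
j=4 picked index 4: u0 ∈ [-29/80, 1/5)
intersection: [3/80, 9/80)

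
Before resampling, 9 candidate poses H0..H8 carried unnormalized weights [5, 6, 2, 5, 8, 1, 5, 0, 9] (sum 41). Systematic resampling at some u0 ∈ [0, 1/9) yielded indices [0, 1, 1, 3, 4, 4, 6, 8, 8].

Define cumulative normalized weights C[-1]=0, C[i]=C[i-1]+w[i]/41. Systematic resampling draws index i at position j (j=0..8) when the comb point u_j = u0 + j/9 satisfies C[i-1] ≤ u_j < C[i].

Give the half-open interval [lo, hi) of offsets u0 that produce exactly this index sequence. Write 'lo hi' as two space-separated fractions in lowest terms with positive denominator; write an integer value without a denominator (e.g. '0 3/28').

4/369 17/369

C = [5/41, 11/41, 13/41, 18/41, 26/41, 27/41, 32/41, 32/41, 1]
j=0 picked index 0: u0 ∈ [0, 5/41)
j=1 picked index 1: u0 ∈ [4/369, 58/369)
j=2 picked index 1: u0 ∈ [-37/369, 17/369)
j=3 picked index 3: u0 ∈ [-2/123, 13/123)
j=4 picked index 4: u0 ∈ [-2/369, 70/369)
j=5 picked index 4: u0 ∈ [-43/369, 29/369)
j=6 picked index 6: u0 ∈ [-1/123, 14/123)
j=7 picked index 8: u0 ∈ [1/369, 2/9)
j=8 picked index 8: u0 ∈ [-40/369, 1/9)
intersection: [4/369, 17/369)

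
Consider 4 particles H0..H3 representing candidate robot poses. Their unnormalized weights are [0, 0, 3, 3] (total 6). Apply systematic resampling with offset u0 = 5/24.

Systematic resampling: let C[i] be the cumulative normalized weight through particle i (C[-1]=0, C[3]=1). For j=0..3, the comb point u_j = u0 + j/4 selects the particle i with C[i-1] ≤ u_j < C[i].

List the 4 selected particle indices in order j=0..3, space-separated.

2 2 3 3

C = [0, 0, 1/2, 1]
j=0: u_0=5/24 ∈ [0, 1/2) → index 2
j=1: u_1=11/24 ∈ [0, 1/2) → index 2
j=2: u_2=17/24 ∈ [1/2, 1) → index 3
j=3: u_3=23/24 ∈ [1/2, 1) → index 3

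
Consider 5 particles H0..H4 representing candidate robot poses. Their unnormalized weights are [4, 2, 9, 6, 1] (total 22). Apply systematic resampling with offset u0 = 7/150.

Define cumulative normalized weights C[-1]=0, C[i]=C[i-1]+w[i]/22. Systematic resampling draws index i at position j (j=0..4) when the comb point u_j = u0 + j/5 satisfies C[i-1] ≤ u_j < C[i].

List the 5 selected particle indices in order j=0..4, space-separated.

0 1 2 2 3

C = [2/11, 3/11, 15/22, 21/22, 1]
j=0: u_0=7/150 ∈ [0, 2/11) → index 0
j=1: u_1=37/150 ∈ [2/11, 3/11) → index 1
j=2: u_2=67/150 ∈ [3/11, 15/22) → index 2
j=3: u_3=97/150 ∈ [3/11, 15/22) → index 2
j=4: u_4=127/150 ∈ [15/22, 21/22) → index 3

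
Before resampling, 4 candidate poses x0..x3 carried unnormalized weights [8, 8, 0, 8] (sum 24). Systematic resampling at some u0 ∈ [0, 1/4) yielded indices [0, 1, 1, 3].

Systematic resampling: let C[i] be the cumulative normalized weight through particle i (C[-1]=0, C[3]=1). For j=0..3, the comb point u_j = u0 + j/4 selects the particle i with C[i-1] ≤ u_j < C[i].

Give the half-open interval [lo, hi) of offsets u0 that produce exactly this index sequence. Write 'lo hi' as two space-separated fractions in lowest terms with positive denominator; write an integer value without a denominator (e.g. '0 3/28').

1/12 1/6

C = [1/3, 2/3, 2/3, 1]
j=0 picked index 0: u0 ∈ [0, 1/3)
j=1 picked index 1: u0 ∈ [1/12, 5/12)
j=2 picked index 1: u0 ∈ [-1/6, 1/6)
j=3 picked index 3: u0 ∈ [-1/12, 1/4)
intersection: [1/12, 1/6)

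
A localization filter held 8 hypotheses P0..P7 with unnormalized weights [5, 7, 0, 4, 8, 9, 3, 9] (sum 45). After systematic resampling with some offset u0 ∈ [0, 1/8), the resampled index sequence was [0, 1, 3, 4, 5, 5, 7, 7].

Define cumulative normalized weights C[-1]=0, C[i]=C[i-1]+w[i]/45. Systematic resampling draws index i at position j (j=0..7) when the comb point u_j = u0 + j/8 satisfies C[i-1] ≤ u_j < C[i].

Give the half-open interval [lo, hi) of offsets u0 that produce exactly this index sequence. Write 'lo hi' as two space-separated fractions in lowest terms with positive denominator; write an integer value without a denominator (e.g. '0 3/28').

C = [1/9, 4/15, 4/15, 16/45, 8/15, 11/15, 4/5, 1]
j=0 picked index 0: u0 ∈ [0, 1/9)
j=1 picked index 1: u0 ∈ [-1/72, 17/120)
j=2 picked index 3: u0 ∈ [1/60, 19/180)
j=3 picked index 4: u0 ∈ [-7/360, 19/120)
j=4 picked index 5: u0 ∈ [1/30, 7/30)
j=5 picked index 5: u0 ∈ [-11/120, 13/120)
j=6 picked index 7: u0 ∈ [1/20, 1/4)
j=7 picked index 7: u0 ∈ [-3/40, 1/8)
intersection: [1/20, 19/180)

1/20 19/180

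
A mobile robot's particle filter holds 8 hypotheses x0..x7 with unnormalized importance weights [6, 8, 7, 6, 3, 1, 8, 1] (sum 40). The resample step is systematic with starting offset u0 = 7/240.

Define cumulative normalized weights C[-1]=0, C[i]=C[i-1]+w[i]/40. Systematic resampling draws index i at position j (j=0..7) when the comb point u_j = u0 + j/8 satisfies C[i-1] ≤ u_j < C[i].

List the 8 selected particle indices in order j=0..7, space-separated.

0 1 1 2 3 3 6 6

C = [3/20, 7/20, 21/40, 27/40, 3/4, 31/40, 39/40, 1]
j=0: u_0=7/240 ∈ [0, 3/20) → index 0
j=1: u_1=37/240 ∈ [3/20, 7/20) → index 1
j=2: u_2=67/240 ∈ [3/20, 7/20) → index 1
j=3: u_3=97/240 ∈ [7/20, 21/40) → index 2
j=4: u_4=127/240 ∈ [21/40, 27/40) → index 3
j=5: u_5=157/240 ∈ [21/40, 27/40) → index 3
j=6: u_6=187/240 ∈ [31/40, 39/40) → index 6
j=7: u_7=217/240 ∈ [31/40, 39/40) → index 6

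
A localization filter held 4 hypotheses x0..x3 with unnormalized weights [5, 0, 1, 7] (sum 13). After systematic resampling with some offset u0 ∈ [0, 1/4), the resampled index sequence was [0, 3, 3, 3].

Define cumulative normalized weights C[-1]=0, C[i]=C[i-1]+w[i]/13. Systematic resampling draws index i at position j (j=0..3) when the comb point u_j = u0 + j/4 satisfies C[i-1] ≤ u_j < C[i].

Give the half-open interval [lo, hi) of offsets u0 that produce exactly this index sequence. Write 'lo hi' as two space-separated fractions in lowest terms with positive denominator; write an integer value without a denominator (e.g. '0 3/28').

C = [5/13, 5/13, 6/13, 1]
j=0 picked index 0: u0 ∈ [0, 5/13)
j=1 picked index 3: u0 ∈ [11/52, 3/4)
j=2 picked index 3: u0 ∈ [-1/26, 1/2)
j=3 picked index 3: u0 ∈ [-15/52, 1/4)
intersection: [11/52, 1/4)

11/52 1/4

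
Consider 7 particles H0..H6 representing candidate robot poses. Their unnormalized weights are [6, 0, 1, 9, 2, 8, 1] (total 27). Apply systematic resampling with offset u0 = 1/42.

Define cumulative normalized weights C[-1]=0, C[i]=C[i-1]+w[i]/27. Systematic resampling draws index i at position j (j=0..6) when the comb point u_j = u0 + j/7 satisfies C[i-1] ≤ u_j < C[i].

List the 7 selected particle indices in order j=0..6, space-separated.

0 0 3 3 4 5 5

C = [2/9, 2/9, 7/27, 16/27, 2/3, 26/27, 1]
j=0: u_0=1/42 ∈ [0, 2/9) → index 0
j=1: u_1=1/6 ∈ [0, 2/9) → index 0
j=2: u_2=13/42 ∈ [7/27, 16/27) → index 3
j=3: u_3=19/42 ∈ [7/27, 16/27) → index 3
j=4: u_4=25/42 ∈ [16/27, 2/3) → index 4
j=5: u_5=31/42 ∈ [2/3, 26/27) → index 5
j=6: u_6=37/42 ∈ [2/3, 26/27) → index 5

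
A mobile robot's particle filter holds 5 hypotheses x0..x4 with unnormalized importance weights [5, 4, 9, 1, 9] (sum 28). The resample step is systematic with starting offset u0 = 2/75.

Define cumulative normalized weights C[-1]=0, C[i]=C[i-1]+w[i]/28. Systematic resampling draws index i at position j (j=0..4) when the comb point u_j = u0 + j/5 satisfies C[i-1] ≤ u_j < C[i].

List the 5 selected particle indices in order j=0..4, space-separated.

0 1 2 2 4

C = [5/28, 9/28, 9/14, 19/28, 1]
j=0: u_0=2/75 ∈ [0, 5/28) → index 0
j=1: u_1=17/75 ∈ [5/28, 9/28) → index 1
j=2: u_2=32/75 ∈ [9/28, 9/14) → index 2
j=3: u_3=47/75 ∈ [9/28, 9/14) → index 2
j=4: u_4=62/75 ∈ [19/28, 1) → index 4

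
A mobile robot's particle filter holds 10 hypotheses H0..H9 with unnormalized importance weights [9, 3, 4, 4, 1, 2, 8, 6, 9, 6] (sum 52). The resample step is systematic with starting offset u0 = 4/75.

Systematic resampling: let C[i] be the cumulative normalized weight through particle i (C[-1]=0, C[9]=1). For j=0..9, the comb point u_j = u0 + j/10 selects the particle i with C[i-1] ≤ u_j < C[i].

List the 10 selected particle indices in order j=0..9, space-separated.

0 0 2 3 6 6 7 8 8 9

C = [9/52, 3/13, 4/13, 5/13, 21/52, 23/52, 31/52, 37/52, 23/26, 1]
j=0: u_0=4/75 ∈ [0, 9/52) → index 0
j=1: u_1=23/150 ∈ [0, 9/52) → index 0
j=2: u_2=19/75 ∈ [3/13, 4/13) → index 2
j=3: u_3=53/150 ∈ [4/13, 5/13) → index 3
j=4: u_4=34/75 ∈ [23/52, 31/52) → index 6
j=5: u_5=83/150 ∈ [23/52, 31/52) → index 6
j=6: u_6=49/75 ∈ [31/52, 37/52) → index 7
j=7: u_7=113/150 ∈ [37/52, 23/26) → index 8
j=8: u_8=64/75 ∈ [37/52, 23/26) → index 8
j=9: u_9=143/150 ∈ [23/26, 1) → index 9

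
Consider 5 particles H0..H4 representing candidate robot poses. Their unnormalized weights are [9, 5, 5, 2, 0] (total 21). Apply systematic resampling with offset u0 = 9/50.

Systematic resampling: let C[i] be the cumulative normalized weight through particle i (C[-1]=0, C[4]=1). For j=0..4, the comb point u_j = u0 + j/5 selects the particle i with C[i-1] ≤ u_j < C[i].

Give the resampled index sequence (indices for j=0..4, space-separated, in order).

0 0 1 2 3

C = [3/7, 2/3, 19/21, 1, 1]
j=0: u_0=9/50 ∈ [0, 3/7) → index 0
j=1: u_1=19/50 ∈ [0, 3/7) → index 0
j=2: u_2=29/50 ∈ [3/7, 2/3) → index 1
j=3: u_3=39/50 ∈ [2/3, 19/21) → index 2
j=4: u_4=49/50 ∈ [19/21, 1) → index 3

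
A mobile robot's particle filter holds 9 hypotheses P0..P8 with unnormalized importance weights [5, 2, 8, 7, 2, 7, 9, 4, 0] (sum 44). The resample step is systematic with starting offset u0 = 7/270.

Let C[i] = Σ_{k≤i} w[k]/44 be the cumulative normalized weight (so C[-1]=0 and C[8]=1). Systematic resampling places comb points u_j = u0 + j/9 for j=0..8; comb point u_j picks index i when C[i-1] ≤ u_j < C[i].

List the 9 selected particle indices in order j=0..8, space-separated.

C = [5/44, 7/44, 15/44, 1/2, 6/11, 31/44, 10/11, 1, 1]
j=0: u_0=7/270 ∈ [0, 5/44) → index 0
j=1: u_1=37/270 ∈ [5/44, 7/44) → index 1
j=2: u_2=67/270 ∈ [7/44, 15/44) → index 2
j=3: u_3=97/270 ∈ [15/44, 1/2) → index 3
j=4: u_4=127/270 ∈ [15/44, 1/2) → index 3
j=5: u_5=157/270 ∈ [6/11, 31/44) → index 5
j=6: u_6=187/270 ∈ [6/11, 31/44) → index 5
j=7: u_7=217/270 ∈ [31/44, 10/11) → index 6
j=8: u_8=247/270 ∈ [10/11, 1) → index 7

0 1 2 3 3 5 5 6 7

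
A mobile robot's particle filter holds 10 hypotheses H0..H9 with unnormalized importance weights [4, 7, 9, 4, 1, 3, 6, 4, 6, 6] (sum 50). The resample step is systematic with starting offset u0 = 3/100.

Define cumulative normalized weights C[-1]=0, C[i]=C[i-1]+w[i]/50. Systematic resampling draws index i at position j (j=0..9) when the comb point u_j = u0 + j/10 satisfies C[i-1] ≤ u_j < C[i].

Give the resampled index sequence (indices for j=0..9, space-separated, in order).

C = [2/25, 11/50, 2/5, 12/25, 1/2, 14/25, 17/25, 19/25, 22/25, 1]
j=0: u_0=3/100 ∈ [0, 2/25) → index 0
j=1: u_1=13/100 ∈ [2/25, 11/50) → index 1
j=2: u_2=23/100 ∈ [11/50, 2/5) → index 2
j=3: u_3=33/100 ∈ [11/50, 2/5) → index 2
j=4: u_4=43/100 ∈ [2/5, 12/25) → index 3
j=5: u_5=53/100 ∈ [1/2, 14/25) → index 5
j=6: u_6=63/100 ∈ [14/25, 17/25) → index 6
j=7: u_7=73/100 ∈ [17/25, 19/25) → index 7
j=8: u_8=83/100 ∈ [19/25, 22/25) → index 8
j=9: u_9=93/100 ∈ [22/25, 1) → index 9

0 1 2 2 3 5 6 7 8 9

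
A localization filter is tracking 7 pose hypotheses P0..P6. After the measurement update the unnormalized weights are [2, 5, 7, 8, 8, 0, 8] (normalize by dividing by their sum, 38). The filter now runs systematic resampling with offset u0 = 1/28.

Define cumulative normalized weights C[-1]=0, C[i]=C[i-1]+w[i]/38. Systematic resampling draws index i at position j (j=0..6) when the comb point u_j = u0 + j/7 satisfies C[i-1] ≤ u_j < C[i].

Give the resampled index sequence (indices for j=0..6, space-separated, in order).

0 1 2 3 4 4 6

C = [1/19, 7/38, 7/19, 11/19, 15/19, 15/19, 1]
j=0: u_0=1/28 ∈ [0, 1/19) → index 0
j=1: u_1=5/28 ∈ [1/19, 7/38) → index 1
j=2: u_2=9/28 ∈ [7/38, 7/19) → index 2
j=3: u_3=13/28 ∈ [7/19, 11/19) → index 3
j=4: u_4=17/28 ∈ [11/19, 15/19) → index 4
j=5: u_5=3/4 ∈ [11/19, 15/19) → index 4
j=6: u_6=25/28 ∈ [15/19, 1) → index 6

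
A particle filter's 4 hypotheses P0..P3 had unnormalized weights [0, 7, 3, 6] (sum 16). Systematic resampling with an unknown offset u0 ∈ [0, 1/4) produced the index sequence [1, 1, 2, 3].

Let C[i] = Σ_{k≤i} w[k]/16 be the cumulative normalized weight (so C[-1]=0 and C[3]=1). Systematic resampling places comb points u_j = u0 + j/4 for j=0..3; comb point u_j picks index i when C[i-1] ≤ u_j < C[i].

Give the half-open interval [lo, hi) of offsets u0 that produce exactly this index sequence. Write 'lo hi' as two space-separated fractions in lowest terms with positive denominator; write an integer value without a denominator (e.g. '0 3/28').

C = [0, 7/16, 5/8, 1]
j=0 picked index 1: u0 ∈ [0, 7/16)
j=1 picked index 1: u0 ∈ [-1/4, 3/16)
j=2 picked index 2: u0 ∈ [-1/16, 1/8)
j=3 picked index 3: u0 ∈ [-1/8, 1/4)
intersection: [0, 1/8)

0 1/8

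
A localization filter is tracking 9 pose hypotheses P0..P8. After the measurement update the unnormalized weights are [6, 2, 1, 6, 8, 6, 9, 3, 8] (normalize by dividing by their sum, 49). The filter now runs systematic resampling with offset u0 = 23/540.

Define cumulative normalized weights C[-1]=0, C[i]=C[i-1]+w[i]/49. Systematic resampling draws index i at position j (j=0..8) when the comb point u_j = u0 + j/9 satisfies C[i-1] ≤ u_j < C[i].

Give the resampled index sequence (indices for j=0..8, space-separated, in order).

0 1 3 4 5 6 6 7 8

C = [6/49, 8/49, 9/49, 15/49, 23/49, 29/49, 38/49, 41/49, 1]
j=0: u_0=23/540 ∈ [0, 6/49) → index 0
j=1: u_1=83/540 ∈ [6/49, 8/49) → index 1
j=2: u_2=143/540 ∈ [9/49, 15/49) → index 3
j=3: u_3=203/540 ∈ [15/49, 23/49) → index 4
j=4: u_4=263/540 ∈ [23/49, 29/49) → index 5
j=5: u_5=323/540 ∈ [29/49, 38/49) → index 6
j=6: u_6=383/540 ∈ [29/49, 38/49) → index 6
j=7: u_7=443/540 ∈ [38/49, 41/49) → index 7
j=8: u_8=503/540 ∈ [41/49, 1) → index 8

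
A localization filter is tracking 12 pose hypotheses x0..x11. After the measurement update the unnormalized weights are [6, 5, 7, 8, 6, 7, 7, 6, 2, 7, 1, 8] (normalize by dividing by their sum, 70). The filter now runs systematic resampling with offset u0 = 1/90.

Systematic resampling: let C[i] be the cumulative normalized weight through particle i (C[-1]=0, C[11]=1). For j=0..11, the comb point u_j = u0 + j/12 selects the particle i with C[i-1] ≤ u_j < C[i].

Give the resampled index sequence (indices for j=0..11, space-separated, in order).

0 1 2 3 3 4 5 6 7 8 9 11

C = [3/35, 11/70, 9/35, 13/35, 16/35, 39/70, 23/35, 26/35, 27/35, 61/70, 31/35, 1]
j=0: u_0=1/90 ∈ [0, 3/35) → index 0
j=1: u_1=17/180 ∈ [3/35, 11/70) → index 1
j=2: u_2=8/45 ∈ [11/70, 9/35) → index 2
j=3: u_3=47/180 ∈ [9/35, 13/35) → index 3
j=4: u_4=31/90 ∈ [9/35, 13/35) → index 3
j=5: u_5=77/180 ∈ [13/35, 16/35) → index 4
j=6: u_6=23/45 ∈ [16/35, 39/70) → index 5
j=7: u_7=107/180 ∈ [39/70, 23/35) → index 6
j=8: u_8=61/90 ∈ [23/35, 26/35) → index 7
j=9: u_9=137/180 ∈ [26/35, 27/35) → index 8
j=10: u_10=38/45 ∈ [27/35, 61/70) → index 9
j=11: u_11=167/180 ∈ [31/35, 1) → index 11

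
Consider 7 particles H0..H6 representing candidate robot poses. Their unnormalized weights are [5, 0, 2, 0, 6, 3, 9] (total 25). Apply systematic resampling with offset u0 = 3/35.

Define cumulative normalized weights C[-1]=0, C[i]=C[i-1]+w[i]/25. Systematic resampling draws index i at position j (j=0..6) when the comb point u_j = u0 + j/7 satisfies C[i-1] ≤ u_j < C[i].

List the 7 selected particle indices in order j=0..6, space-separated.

C = [1/5, 1/5, 7/25, 7/25, 13/25, 16/25, 1]
j=0: u_0=3/35 ∈ [0, 1/5) → index 0
j=1: u_1=8/35 ∈ [1/5, 7/25) → index 2
j=2: u_2=13/35 ∈ [7/25, 13/25) → index 4
j=3: u_3=18/35 ∈ [7/25, 13/25) → index 4
j=4: u_4=23/35 ∈ [16/25, 1) → index 6
j=5: u_5=4/5 ∈ [16/25, 1) → index 6
j=6: u_6=33/35 ∈ [16/25, 1) → index 6

0 2 4 4 6 6 6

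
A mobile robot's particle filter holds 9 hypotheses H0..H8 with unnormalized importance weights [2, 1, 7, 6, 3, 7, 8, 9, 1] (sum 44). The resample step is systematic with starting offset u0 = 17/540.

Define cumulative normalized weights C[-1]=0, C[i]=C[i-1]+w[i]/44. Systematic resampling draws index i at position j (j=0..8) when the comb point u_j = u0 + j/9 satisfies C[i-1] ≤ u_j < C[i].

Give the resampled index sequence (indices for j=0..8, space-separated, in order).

0 2 3 4 5 5 6 7 7

C = [1/22, 3/44, 5/22, 4/11, 19/44, 13/22, 17/22, 43/44, 1]
j=0: u_0=17/540 ∈ [0, 1/22) → index 0
j=1: u_1=77/540 ∈ [3/44, 5/22) → index 2
j=2: u_2=137/540 ∈ [5/22, 4/11) → index 3
j=3: u_3=197/540 ∈ [4/11, 19/44) → index 4
j=4: u_4=257/540 ∈ [19/44, 13/22) → index 5
j=5: u_5=317/540 ∈ [19/44, 13/22) → index 5
j=6: u_6=377/540 ∈ [13/22, 17/22) → index 6
j=7: u_7=437/540 ∈ [17/22, 43/44) → index 7
j=8: u_8=497/540 ∈ [17/22, 43/44) → index 7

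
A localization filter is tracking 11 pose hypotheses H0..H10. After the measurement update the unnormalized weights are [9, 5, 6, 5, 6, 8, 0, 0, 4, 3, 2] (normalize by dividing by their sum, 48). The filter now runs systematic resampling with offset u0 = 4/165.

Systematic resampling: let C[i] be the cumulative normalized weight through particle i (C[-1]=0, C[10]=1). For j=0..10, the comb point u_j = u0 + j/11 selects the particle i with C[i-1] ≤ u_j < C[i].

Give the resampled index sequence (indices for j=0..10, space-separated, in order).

C = [3/16, 7/24, 5/12, 25/48, 31/48, 13/16, 13/16, 13/16, 43/48, 23/24, 1]
j=0: u_0=4/165 ∈ [0, 3/16) → index 0
j=1: u_1=19/165 ∈ [0, 3/16) → index 0
j=2: u_2=34/165 ∈ [3/16, 7/24) → index 1
j=3: u_3=49/165 ∈ [7/24, 5/12) → index 2
j=4: u_4=64/165 ∈ [7/24, 5/12) → index 2
j=5: u_5=79/165 ∈ [5/12, 25/48) → index 3
j=6: u_6=94/165 ∈ [25/48, 31/48) → index 4
j=7: u_7=109/165 ∈ [31/48, 13/16) → index 5
j=8: u_8=124/165 ∈ [31/48, 13/16) → index 5
j=9: u_9=139/165 ∈ [13/16, 43/48) → index 8
j=10: u_10=14/15 ∈ [43/48, 23/24) → index 9

0 0 1 2 2 3 4 5 5 8 9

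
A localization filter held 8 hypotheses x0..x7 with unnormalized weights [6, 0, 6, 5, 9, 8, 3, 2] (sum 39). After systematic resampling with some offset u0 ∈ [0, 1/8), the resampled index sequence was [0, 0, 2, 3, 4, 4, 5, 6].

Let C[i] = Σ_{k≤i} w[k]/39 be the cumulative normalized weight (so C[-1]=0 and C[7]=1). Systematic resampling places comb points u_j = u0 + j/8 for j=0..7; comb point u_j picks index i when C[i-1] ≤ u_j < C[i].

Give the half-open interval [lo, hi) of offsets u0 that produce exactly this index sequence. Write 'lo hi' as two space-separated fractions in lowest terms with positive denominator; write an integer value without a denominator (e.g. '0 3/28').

0 3/104

C = [2/13, 2/13, 4/13, 17/39, 2/3, 34/39, 37/39, 1]
j=0 picked index 0: u0 ∈ [0, 2/13)
j=1 picked index 0: u0 ∈ [-1/8, 3/104)
j=2 picked index 2: u0 ∈ [-5/52, 3/52)
j=3 picked index 3: u0 ∈ [-7/104, 19/312)
j=4 picked index 4: u0 ∈ [-5/78, 1/6)
j=5 picked index 4: u0 ∈ [-59/312, 1/24)
j=6 picked index 5: u0 ∈ [-1/12, 19/156)
j=7 picked index 6: u0 ∈ [-1/312, 23/312)
intersection: [0, 3/104)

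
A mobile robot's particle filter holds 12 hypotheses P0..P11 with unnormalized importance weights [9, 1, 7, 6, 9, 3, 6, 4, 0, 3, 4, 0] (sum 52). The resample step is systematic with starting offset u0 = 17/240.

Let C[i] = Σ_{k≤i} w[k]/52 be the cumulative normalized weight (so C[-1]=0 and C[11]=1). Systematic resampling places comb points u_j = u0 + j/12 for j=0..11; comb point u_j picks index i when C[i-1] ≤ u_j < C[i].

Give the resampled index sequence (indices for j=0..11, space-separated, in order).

C = [9/52, 5/26, 17/52, 23/52, 8/13, 35/52, 41/52, 45/52, 45/52, 12/13, 1, 1]
j=0: u_0=17/240 ∈ [0, 9/52) → index 0
j=1: u_1=37/240 ∈ [0, 9/52) → index 0
j=2: u_2=19/80 ∈ [5/26, 17/52) → index 2
j=3: u_3=77/240 ∈ [5/26, 17/52) → index 2
j=4: u_4=97/240 ∈ [17/52, 23/52) → index 3
j=5: u_5=39/80 ∈ [23/52, 8/13) → index 4
j=6: u_6=137/240 ∈ [23/52, 8/13) → index 4
j=7: u_7=157/240 ∈ [8/13, 35/52) → index 5
j=8: u_8=59/80 ∈ [35/52, 41/52) → index 6
j=9: u_9=197/240 ∈ [41/52, 45/52) → index 7
j=10: u_10=217/240 ∈ [45/52, 12/13) → index 9
j=11: u_11=79/80 ∈ [12/13, 1) → index 10

0 0 2 2 3 4 4 5 6 7 9 10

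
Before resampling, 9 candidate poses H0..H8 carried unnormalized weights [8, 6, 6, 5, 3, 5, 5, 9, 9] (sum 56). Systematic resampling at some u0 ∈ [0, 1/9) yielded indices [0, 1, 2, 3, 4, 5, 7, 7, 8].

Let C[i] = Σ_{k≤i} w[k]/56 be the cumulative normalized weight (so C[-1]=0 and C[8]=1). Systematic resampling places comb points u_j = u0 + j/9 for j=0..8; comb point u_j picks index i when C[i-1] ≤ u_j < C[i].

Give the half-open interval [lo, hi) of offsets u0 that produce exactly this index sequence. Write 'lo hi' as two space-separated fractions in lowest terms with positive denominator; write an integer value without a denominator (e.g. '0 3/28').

2/63 17/504

C = [1/7, 1/4, 5/14, 25/56, 1/2, 33/56, 19/28, 47/56, 1]
j=0 picked index 0: u0 ∈ [0, 1/7)
j=1 picked index 1: u0 ∈ [2/63, 5/36)
j=2 picked index 2: u0 ∈ [1/36, 17/126)
j=3 picked index 3: u0 ∈ [1/42, 19/168)
j=4 picked index 4: u0 ∈ [1/504, 1/18)
j=5 picked index 5: u0 ∈ [-1/18, 17/504)
j=6 picked index 7: u0 ∈ [1/84, 29/168)
j=7 picked index 7: u0 ∈ [-25/252, 31/504)
j=8 picked index 8: u0 ∈ [-25/504, 1/9)
intersection: [2/63, 17/504)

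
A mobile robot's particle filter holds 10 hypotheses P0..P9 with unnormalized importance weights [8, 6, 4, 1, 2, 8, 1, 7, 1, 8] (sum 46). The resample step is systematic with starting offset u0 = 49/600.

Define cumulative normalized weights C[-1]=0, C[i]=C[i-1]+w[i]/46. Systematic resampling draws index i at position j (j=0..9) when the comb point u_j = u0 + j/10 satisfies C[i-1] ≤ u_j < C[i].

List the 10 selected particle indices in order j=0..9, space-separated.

C = [4/23, 7/23, 9/23, 19/46, 21/46, 29/46, 15/23, 37/46, 19/23, 1]
j=0: u_0=49/600 ∈ [0, 4/23) → index 0
j=1: u_1=109/600 ∈ [4/23, 7/23) → index 1
j=2: u_2=169/600 ∈ [4/23, 7/23) → index 1
j=3: u_3=229/600 ∈ [7/23, 9/23) → index 2
j=4: u_4=289/600 ∈ [21/46, 29/46) → index 5
j=5: u_5=349/600 ∈ [21/46, 29/46) → index 5
j=6: u_6=409/600 ∈ [15/23, 37/46) → index 7
j=7: u_7=469/600 ∈ [15/23, 37/46) → index 7
j=8: u_8=529/600 ∈ [19/23, 1) → index 9
j=9: u_9=589/600 ∈ [19/23, 1) → index 9

0 1 1 2 5 5 7 7 9 9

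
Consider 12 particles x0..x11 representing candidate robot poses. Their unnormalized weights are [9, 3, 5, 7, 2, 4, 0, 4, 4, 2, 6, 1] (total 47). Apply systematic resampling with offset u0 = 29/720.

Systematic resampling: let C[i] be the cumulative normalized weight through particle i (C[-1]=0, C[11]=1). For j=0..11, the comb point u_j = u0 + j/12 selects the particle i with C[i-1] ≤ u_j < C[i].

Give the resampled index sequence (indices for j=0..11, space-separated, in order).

C = [9/47, 12/47, 17/47, 24/47, 26/47, 30/47, 30/47, 34/47, 38/47, 40/47, 46/47, 1]
j=0: u_0=29/720 ∈ [0, 9/47) → index 0
j=1: u_1=89/720 ∈ [0, 9/47) → index 0
j=2: u_2=149/720 ∈ [9/47, 12/47) → index 1
j=3: u_3=209/720 ∈ [12/47, 17/47) → index 2
j=4: u_4=269/720 ∈ [17/47, 24/47) → index 3
j=5: u_5=329/720 ∈ [17/47, 24/47) → index 3
j=6: u_6=389/720 ∈ [24/47, 26/47) → index 4
j=7: u_7=449/720 ∈ [26/47, 30/47) → index 5
j=8: u_8=509/720 ∈ [30/47, 34/47) → index 7
j=9: u_9=569/720 ∈ [34/47, 38/47) → index 8
j=10: u_10=629/720 ∈ [40/47, 46/47) → index 10
j=11: u_11=689/720 ∈ [40/47, 46/47) → index 10

0 0 1 2 3 3 4 5 7 8 10 10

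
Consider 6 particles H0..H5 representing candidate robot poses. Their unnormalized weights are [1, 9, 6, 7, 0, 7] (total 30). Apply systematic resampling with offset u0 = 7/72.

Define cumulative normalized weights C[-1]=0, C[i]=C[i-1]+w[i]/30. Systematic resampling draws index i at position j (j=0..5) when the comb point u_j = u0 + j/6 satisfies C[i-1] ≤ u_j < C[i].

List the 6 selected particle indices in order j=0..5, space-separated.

C = [1/30, 1/3, 8/15, 23/30, 23/30, 1]
j=0: u_0=7/72 ∈ [1/30, 1/3) → index 1
j=1: u_1=19/72 ∈ [1/30, 1/3) → index 1
j=2: u_2=31/72 ∈ [1/3, 8/15) → index 2
j=3: u_3=43/72 ∈ [8/15, 23/30) → index 3
j=4: u_4=55/72 ∈ [8/15, 23/30) → index 3
j=5: u_5=67/72 ∈ [23/30, 1) → index 5

1 1 2 3 3 5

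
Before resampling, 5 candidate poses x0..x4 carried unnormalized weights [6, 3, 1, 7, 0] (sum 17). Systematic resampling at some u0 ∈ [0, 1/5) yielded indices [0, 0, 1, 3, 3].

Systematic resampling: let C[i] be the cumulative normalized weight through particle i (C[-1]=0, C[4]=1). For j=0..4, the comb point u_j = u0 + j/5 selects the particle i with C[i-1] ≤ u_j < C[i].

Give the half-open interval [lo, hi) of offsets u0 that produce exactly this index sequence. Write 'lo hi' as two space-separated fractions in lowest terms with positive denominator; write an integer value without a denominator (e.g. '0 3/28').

C = [6/17, 9/17, 10/17, 1, 1]
j=0 picked index 0: u0 ∈ [0, 6/17)
j=1 picked index 0: u0 ∈ [-1/5, 13/85)
j=2 picked index 1: u0 ∈ [-4/85, 11/85)
j=3 picked index 3: u0 ∈ [-1/85, 2/5)
j=4 picked index 3: u0 ∈ [-18/85, 1/5)
intersection: [0, 11/85)

0 11/85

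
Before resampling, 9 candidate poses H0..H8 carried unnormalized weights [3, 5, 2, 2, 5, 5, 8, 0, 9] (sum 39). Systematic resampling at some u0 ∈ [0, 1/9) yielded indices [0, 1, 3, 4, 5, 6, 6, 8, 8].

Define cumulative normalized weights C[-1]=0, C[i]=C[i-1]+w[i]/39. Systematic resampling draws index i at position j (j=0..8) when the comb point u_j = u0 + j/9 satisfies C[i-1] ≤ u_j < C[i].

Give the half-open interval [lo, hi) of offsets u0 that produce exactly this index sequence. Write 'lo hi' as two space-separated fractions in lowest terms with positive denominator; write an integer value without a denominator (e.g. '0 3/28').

C = [1/13, 8/39, 10/39, 4/13, 17/39, 22/39, 10/13, 10/13, 1]
j=0 picked index 0: u0 ∈ [0, 1/13)
j=1 picked index 1: u0 ∈ [-4/117, 11/117)
j=2 picked index 3: u0 ∈ [4/117, 10/117)
j=3 picked index 4: u0 ∈ [-1/39, 4/39)
j=4 picked index 5: u0 ∈ [-1/117, 14/117)
j=5 picked index 6: u0 ∈ [1/117, 25/117)
j=6 picked index 6: u0 ∈ [-4/39, 4/39)
j=7 picked index 8: u0 ∈ [-1/117, 2/9)
j=8 picked index 8: u0 ∈ [-14/117, 1/9)
intersection: [4/117, 1/13)

4/117 1/13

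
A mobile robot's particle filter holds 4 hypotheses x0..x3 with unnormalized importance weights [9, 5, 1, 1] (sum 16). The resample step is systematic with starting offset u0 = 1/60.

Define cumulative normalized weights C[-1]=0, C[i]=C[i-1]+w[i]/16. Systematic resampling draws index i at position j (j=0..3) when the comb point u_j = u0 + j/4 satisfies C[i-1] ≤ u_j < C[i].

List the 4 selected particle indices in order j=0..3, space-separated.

C = [9/16, 7/8, 15/16, 1]
j=0: u_0=1/60 ∈ [0, 9/16) → index 0
j=1: u_1=4/15 ∈ [0, 9/16) → index 0
j=2: u_2=31/60 ∈ [0, 9/16) → index 0
j=3: u_3=23/30 ∈ [9/16, 7/8) → index 1

0 0 0 1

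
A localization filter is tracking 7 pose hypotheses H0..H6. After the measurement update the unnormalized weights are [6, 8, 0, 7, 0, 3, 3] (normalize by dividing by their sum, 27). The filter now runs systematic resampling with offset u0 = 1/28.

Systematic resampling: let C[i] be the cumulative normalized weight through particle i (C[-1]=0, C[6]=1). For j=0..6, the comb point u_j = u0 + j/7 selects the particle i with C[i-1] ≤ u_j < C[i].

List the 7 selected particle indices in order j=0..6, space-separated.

C = [2/9, 14/27, 14/27, 7/9, 7/9, 8/9, 1]
j=0: u_0=1/28 ∈ [0, 2/9) → index 0
j=1: u_1=5/28 ∈ [0, 2/9) → index 0
j=2: u_2=9/28 ∈ [2/9, 14/27) → index 1
j=3: u_3=13/28 ∈ [2/9, 14/27) → index 1
j=4: u_4=17/28 ∈ [14/27, 7/9) → index 3
j=5: u_5=3/4 ∈ [14/27, 7/9) → index 3
j=6: u_6=25/28 ∈ [8/9, 1) → index 6

0 0 1 1 3 3 6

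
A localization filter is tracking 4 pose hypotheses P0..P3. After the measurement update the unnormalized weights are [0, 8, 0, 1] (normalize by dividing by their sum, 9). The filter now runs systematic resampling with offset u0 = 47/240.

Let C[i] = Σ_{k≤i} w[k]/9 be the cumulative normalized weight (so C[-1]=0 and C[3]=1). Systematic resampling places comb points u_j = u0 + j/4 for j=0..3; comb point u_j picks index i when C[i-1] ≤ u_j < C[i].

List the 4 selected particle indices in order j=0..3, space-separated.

C = [0, 8/9, 8/9, 1]
j=0: u_0=47/240 ∈ [0, 8/9) → index 1
j=1: u_1=107/240 ∈ [0, 8/9) → index 1
j=2: u_2=167/240 ∈ [0, 8/9) → index 1
j=3: u_3=227/240 ∈ [8/9, 1) → index 3

1 1 1 3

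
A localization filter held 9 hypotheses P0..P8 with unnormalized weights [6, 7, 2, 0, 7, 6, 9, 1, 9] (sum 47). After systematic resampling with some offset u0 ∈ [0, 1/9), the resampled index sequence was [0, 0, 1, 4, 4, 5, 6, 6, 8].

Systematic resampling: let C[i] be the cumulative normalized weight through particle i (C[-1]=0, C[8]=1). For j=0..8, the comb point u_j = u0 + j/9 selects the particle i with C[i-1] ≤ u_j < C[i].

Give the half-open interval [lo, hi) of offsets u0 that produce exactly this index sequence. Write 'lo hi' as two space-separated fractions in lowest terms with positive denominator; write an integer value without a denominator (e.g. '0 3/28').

C = [6/47, 13/47, 15/47, 15/47, 22/47, 28/47, 37/47, 38/47, 1]
j=0 picked index 0: u0 ∈ [0, 6/47)
j=1 picked index 0: u0 ∈ [-1/9, 7/423)
j=2 picked index 1: u0 ∈ [-40/423, 23/423)
j=3 picked index 4: u0 ∈ [-2/141, 19/141)
j=4 picked index 4: u0 ∈ [-53/423, 10/423)
j=5 picked index 5: u0 ∈ [-37/423, 17/423)
j=6 picked index 6: u0 ∈ [-10/141, 17/141)
j=7 picked index 6: u0 ∈ [-77/423, 4/423)
j=8 picked index 8: u0 ∈ [-34/423, 1/9)
intersection: [0, 4/423)

0 4/423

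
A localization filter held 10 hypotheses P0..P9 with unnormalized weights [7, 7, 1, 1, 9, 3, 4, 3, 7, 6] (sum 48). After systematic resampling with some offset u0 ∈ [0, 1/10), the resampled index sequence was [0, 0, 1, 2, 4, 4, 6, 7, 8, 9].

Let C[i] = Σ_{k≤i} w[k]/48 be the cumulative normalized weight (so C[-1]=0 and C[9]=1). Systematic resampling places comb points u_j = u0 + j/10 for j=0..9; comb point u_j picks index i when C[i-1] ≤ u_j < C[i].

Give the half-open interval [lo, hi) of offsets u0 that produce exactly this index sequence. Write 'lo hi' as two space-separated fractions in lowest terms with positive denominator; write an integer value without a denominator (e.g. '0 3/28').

0 1/80

C = [7/48, 7/24, 5/16, 1/3, 25/48, 7/12, 2/3, 35/48, 7/8, 1]
j=0 picked index 0: u0 ∈ [0, 7/48)
j=1 picked index 0: u0 ∈ [-1/10, 11/240)
j=2 picked index 1: u0 ∈ [-13/240, 11/120)
j=3 picked index 2: u0 ∈ [-1/120, 1/80)
j=4 picked index 4: u0 ∈ [-1/15, 29/240)
j=5 picked index 4: u0 ∈ [-1/6, 1/48)
j=6 picked index 6: u0 ∈ [-1/60, 1/15)
j=7 picked index 7: u0 ∈ [-1/30, 7/240)
j=8 picked index 8: u0 ∈ [-17/240, 3/40)
j=9 picked index 9: u0 ∈ [-1/40, 1/10)
intersection: [0, 1/80)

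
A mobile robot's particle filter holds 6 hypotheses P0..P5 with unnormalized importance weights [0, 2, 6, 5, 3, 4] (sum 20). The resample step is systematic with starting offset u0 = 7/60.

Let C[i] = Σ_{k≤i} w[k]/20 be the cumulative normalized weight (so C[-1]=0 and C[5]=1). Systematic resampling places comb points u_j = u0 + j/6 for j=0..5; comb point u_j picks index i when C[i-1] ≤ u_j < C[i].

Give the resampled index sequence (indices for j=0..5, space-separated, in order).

2 2 3 3 4 5

C = [0, 1/10, 2/5, 13/20, 4/5, 1]
j=0: u_0=7/60 ∈ [1/10, 2/5) → index 2
j=1: u_1=17/60 ∈ [1/10, 2/5) → index 2
j=2: u_2=9/20 ∈ [2/5, 13/20) → index 3
j=3: u_3=37/60 ∈ [2/5, 13/20) → index 3
j=4: u_4=47/60 ∈ [13/20, 4/5) → index 4
j=5: u_5=19/20 ∈ [4/5, 1) → index 5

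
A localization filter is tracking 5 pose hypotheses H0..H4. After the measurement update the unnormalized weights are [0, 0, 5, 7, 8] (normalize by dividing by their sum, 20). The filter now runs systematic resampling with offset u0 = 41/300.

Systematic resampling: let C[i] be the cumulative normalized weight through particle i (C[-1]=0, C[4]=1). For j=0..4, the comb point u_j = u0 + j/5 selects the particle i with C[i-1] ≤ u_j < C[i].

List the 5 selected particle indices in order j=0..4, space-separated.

2 3 3 4 4

C = [0, 0, 1/4, 3/5, 1]
j=0: u_0=41/300 ∈ [0, 1/4) → index 2
j=1: u_1=101/300 ∈ [1/4, 3/5) → index 3
j=2: u_2=161/300 ∈ [1/4, 3/5) → index 3
j=3: u_3=221/300 ∈ [3/5, 1) → index 4
j=4: u_4=281/300 ∈ [3/5, 1) → index 4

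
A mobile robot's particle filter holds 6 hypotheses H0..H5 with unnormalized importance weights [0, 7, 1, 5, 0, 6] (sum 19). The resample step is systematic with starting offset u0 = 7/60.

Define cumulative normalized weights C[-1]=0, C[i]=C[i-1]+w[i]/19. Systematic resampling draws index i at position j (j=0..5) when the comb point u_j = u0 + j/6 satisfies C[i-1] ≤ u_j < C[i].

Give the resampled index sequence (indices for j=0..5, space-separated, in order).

C = [0, 7/19, 8/19, 13/19, 13/19, 1]
j=0: u_0=7/60 ∈ [0, 7/19) → index 1
j=1: u_1=17/60 ∈ [0, 7/19) → index 1
j=2: u_2=9/20 ∈ [8/19, 13/19) → index 3
j=3: u_3=37/60 ∈ [8/19, 13/19) → index 3
j=4: u_4=47/60 ∈ [13/19, 1) → index 5
j=5: u_5=19/20 ∈ [13/19, 1) → index 5

1 1 3 3 5 5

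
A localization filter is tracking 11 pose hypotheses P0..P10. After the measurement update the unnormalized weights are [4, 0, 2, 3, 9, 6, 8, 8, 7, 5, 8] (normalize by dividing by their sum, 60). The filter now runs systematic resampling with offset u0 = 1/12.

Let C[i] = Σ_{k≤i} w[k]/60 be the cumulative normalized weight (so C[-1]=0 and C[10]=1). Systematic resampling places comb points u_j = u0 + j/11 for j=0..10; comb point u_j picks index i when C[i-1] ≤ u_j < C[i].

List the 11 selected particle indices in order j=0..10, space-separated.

C = [1/15, 1/15, 1/10, 3/20, 3/10, 2/5, 8/15, 2/3, 47/60, 13/15, 1]
j=0: u_0=1/12 ∈ [1/15, 1/10) → index 2
j=1: u_1=23/132 ∈ [3/20, 3/10) → index 4
j=2: u_2=35/132 ∈ [3/20, 3/10) → index 4
j=3: u_3=47/132 ∈ [3/10, 2/5) → index 5
j=4: u_4=59/132 ∈ [2/5, 8/15) → index 6
j=5: u_5=71/132 ∈ [8/15, 2/3) → index 7
j=6: u_6=83/132 ∈ [8/15, 2/3) → index 7
j=7: u_7=95/132 ∈ [2/3, 47/60) → index 8
j=8: u_8=107/132 ∈ [47/60, 13/15) → index 9
j=9: u_9=119/132 ∈ [13/15, 1) → index 10
j=10: u_10=131/132 ∈ [13/15, 1) → index 10

2 4 4 5 6 7 7 8 9 10 10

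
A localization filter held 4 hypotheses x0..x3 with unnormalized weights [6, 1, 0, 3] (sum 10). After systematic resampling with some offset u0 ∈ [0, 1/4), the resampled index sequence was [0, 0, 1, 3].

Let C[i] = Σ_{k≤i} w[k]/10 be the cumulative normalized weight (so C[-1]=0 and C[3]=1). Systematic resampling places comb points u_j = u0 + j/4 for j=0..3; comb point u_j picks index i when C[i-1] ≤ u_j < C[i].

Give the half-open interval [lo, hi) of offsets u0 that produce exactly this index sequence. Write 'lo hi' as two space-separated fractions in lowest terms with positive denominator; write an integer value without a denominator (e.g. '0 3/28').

C = [3/5, 7/10, 7/10, 1]
j=0 picked index 0: u0 ∈ [0, 3/5)
j=1 picked index 0: u0 ∈ [-1/4, 7/20)
j=2 picked index 1: u0 ∈ [1/10, 1/5)
j=3 picked index 3: u0 ∈ [-1/20, 1/4)
intersection: [1/10, 1/5)

1/10 1/5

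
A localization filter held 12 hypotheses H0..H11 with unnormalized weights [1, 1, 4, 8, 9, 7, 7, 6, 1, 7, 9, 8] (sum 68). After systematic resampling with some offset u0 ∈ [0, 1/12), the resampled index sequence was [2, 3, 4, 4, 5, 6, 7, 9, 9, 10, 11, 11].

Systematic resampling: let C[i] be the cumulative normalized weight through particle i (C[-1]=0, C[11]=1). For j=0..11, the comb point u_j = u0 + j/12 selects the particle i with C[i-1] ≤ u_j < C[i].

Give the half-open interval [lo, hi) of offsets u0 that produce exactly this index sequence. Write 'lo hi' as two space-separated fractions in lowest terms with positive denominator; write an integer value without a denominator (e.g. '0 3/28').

C = [1/68, 1/34, 3/34, 7/34, 23/68, 15/34, 37/68, 43/68, 11/17, 3/4, 15/17, 1]
j=0 picked index 2: u0 ∈ [1/34, 3/34)
j=1 picked index 3: u0 ∈ [1/204, 25/204)
j=2 picked index 4: u0 ∈ [2/51, 35/204)
j=3 picked index 4: u0 ∈ [-3/68, 3/34)
j=4 picked index 5: u0 ∈ [1/204, 11/102)
j=5 picked index 6: u0 ∈ [5/204, 13/102)
j=6 picked index 7: u0 ∈ [3/68, 9/68)
j=7 picked index 9: u0 ∈ [13/204, 1/6)
j=8 picked index 9: u0 ∈ [-1/51, 1/12)
j=9 picked index 10: u0 ∈ [0, 9/68)
j=10 picked index 11: u0 ∈ [5/102, 1/6)
j=11 picked index 11: u0 ∈ [-7/204, 1/12)
intersection: [13/204, 1/12)

13/204 1/12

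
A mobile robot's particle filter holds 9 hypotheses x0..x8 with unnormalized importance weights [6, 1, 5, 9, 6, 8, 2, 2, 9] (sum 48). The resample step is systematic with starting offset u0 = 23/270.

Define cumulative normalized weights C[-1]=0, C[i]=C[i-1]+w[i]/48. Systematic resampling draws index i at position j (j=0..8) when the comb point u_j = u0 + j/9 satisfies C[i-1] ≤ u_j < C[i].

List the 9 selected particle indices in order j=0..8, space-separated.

C = [1/8, 7/48, 1/4, 7/16, 9/16, 35/48, 37/48, 13/16, 1]
j=0: u_0=23/270 ∈ [0, 1/8) → index 0
j=1: u_1=53/270 ∈ [7/48, 1/4) → index 2
j=2: u_2=83/270 ∈ [1/4, 7/16) → index 3
j=3: u_3=113/270 ∈ [1/4, 7/16) → index 3
j=4: u_4=143/270 ∈ [7/16, 9/16) → index 4
j=5: u_5=173/270 ∈ [9/16, 35/48) → index 5
j=6: u_6=203/270 ∈ [35/48, 37/48) → index 6
j=7: u_7=233/270 ∈ [13/16, 1) → index 8
j=8: u_8=263/270 ∈ [13/16, 1) → index 8

0 2 3 3 4 5 6 8 8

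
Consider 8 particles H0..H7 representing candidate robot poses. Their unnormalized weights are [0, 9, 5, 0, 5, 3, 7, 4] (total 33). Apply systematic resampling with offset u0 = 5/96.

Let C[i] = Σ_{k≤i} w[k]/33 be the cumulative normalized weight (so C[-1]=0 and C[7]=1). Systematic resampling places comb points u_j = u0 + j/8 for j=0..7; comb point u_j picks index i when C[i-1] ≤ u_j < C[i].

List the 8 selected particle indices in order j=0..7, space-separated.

1 1 2 4 4 6 6 7

C = [0, 3/11, 14/33, 14/33, 19/33, 2/3, 29/33, 1]
j=0: u_0=5/96 ∈ [0, 3/11) → index 1
j=1: u_1=17/96 ∈ [0, 3/11) → index 1
j=2: u_2=29/96 ∈ [3/11, 14/33) → index 2
j=3: u_3=41/96 ∈ [14/33, 19/33) → index 4
j=4: u_4=53/96 ∈ [14/33, 19/33) → index 4
j=5: u_5=65/96 ∈ [2/3, 29/33) → index 6
j=6: u_6=77/96 ∈ [2/3, 29/33) → index 6
j=7: u_7=89/96 ∈ [29/33, 1) → index 7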